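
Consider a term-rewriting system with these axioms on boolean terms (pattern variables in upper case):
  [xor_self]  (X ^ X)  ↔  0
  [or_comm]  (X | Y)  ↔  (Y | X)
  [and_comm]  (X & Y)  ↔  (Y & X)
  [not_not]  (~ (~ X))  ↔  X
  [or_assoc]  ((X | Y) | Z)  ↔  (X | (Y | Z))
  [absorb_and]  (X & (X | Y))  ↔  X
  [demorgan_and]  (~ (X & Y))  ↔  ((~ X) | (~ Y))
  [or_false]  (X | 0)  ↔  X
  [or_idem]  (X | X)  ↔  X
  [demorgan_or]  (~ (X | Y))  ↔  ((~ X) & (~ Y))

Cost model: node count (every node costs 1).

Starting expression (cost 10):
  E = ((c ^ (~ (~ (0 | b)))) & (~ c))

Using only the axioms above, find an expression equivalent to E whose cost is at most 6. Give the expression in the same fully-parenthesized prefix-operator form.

(1) (~ (~ (0 | b)))  =[not_not →]=  (0 | b)    ⊢ ((c ^ (0 | b)) & (~ c))
(2) (0 | b)  =[or_comm →]=  (b | 0)    ⊢ ((c ^ (b | 0)) & (~ c))
(3) (b | 0)  =[or_false →]=  b    ⊢ cost 6, within 6

((c ^ b) & (~ c))   [cost 6]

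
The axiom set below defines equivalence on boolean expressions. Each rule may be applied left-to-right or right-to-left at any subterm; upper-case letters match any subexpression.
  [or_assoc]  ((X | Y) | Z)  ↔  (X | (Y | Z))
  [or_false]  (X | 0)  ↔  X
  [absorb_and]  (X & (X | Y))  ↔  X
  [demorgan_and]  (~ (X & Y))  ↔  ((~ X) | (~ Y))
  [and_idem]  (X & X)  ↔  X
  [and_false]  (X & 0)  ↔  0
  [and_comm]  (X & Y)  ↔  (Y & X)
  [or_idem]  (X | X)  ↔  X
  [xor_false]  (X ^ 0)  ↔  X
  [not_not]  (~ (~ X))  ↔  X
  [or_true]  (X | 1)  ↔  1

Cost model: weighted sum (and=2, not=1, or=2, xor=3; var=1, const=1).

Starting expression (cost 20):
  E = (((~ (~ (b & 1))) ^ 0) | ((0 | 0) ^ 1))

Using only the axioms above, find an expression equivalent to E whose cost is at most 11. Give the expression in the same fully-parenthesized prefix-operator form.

step 1: or_idem (→) rewrites (0 | 0) into 0, now (((~ (~ (b & 1))) ^ 0) | (0 ^ 1))
step 2: xor_false (→) rewrites ((~ (~ (b & 1))) ^ 0) into (~ (~ (b & 1))), now ((~ (~ (b & 1))) | (0 ^ 1))
step 3: not_not (→) rewrites (~ (~ (b & 1))) into (b & 1), reaching cost 11 (bound 11)

((b & 1) | (0 ^ 1))   [cost 11]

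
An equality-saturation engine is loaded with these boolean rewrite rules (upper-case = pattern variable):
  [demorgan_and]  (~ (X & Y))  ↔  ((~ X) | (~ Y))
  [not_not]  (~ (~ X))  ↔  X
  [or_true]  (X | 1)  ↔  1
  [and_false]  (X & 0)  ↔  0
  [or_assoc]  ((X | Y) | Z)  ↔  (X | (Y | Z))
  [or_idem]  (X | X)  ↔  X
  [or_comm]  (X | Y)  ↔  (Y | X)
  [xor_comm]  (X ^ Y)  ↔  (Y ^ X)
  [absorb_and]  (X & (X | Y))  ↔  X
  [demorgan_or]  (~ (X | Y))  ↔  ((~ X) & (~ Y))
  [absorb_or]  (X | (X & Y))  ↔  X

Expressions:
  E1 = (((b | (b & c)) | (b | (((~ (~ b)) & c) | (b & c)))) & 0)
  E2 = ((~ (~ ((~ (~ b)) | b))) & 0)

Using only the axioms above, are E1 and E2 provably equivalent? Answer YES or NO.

1. [not_not →] (~ (~ b))  →  b;  E1 = (((b | (b & c)) | (b | ((b & c) | (b & c)))) & 0)
2. [or_idem →] ((b & c) | (b & c))  →  (b & c);  E1 = (((b | (b & c)) | (b | (b & c))) & 0)
3. [or_idem →] ((b | (b & c)) | (b | (b & c)))  →  (b | (b & c));  E1 = ((b | (b & c)) & 0)
4. [absorb_or →] (b | (b & c))  →  b;  E1 = (b & 0)
5. [or_idem ←] b  →  (b | b);  E1 = ((b | b) & 0)
6. [not_not ←] (b | b)  →  (~ (~ (b | b)));  E1 = ((~ (~ (b | b))) & 0)
7. [not_not ←] b  →  (~ (~ b));  this is E2

YES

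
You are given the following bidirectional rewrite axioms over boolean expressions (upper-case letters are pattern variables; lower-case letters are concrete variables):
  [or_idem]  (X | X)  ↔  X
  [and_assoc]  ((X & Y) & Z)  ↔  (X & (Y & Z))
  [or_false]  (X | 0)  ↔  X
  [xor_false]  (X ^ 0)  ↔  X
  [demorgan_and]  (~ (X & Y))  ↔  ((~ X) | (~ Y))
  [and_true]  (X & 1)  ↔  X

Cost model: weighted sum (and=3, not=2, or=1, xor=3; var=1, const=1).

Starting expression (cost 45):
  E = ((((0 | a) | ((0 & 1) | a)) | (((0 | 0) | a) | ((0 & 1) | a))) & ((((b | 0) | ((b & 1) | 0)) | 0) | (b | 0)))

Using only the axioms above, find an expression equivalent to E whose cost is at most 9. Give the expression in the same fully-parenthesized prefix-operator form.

((0 | a) & (b | 0))   [cost 9]

1. [or_false →] (((b | 0) | ((b & 1) | 0)) | 0)  →  ((b | 0) | ((b & 1) | 0));  E = ((((0 | a) | ((0 & 1) | a)) | (((0 | 0) | a) | ((0 & 1) | a))) & (((b | 0) | ((b & 1) | 0)) | (b | 0)))
2. [and_true →] (b & 1)  →  b;  E = ((((0 | a) | ((0 & 1) | a)) | (((0 | 0) | a) | ((0 & 1) | a))) & (((b | 0) | (b | 0)) | (b | 0)))
3. [or_false →] (0 | 0)  →  0;  E = ((((0 | a) | ((0 & 1) | a)) | ((0 | a) | ((0 & 1) | a))) & (((b | 0) | (b | 0)) | (b | 0)))
4. [or_idem →] (((0 | a) | ((0 & 1) | a)) | ((0 | a) | ((0 & 1) | a)))  →  ((0 | a) | ((0 & 1) | a));  E = (((0 | a) | ((0 & 1) | a)) & (((b | 0) | (b | 0)) | (b | 0)))
5. [and_true →] (0 & 1)  →  0;  E = (((0 | a) | (0 | a)) & (((b | 0) | (b | 0)) | (b | 0)))
6. [or_idem →] ((b | 0) | (b | 0))  →  (b | 0);  E = (((0 | a) | (0 | a)) & ((b | 0) | (b | 0)))
7. [or_idem →] ((b | 0) | (b | 0))  →  (b | 0);  E = (((0 | a) | (0 | a)) & (b | 0))
8. [or_idem →] ((0 | a) | (0 | a))  →  (0 | a);  cost 9 ≤ 9, done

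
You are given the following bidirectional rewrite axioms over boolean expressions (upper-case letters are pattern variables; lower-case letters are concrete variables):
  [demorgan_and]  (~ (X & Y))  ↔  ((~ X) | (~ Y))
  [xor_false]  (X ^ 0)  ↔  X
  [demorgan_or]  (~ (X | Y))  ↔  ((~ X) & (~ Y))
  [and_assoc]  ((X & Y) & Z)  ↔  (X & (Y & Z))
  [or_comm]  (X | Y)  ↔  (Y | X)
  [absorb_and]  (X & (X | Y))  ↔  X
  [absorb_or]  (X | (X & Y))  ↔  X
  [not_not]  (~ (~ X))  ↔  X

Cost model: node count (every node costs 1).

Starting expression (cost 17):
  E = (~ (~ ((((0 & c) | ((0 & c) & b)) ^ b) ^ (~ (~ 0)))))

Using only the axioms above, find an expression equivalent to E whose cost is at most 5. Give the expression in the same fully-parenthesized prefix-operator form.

1. [absorb_or →] ((0 & c) | ((0 & c) & b))  →  (0 & c);  E = (~ (~ (((0 & c) ^ b) ^ (~ (~ 0)))))
2. [not_not →] (~ (~ 0))  →  0;  E = (~ (~ (((0 & c) ^ b) ^ 0)))
3. [not_not →] (~ (~ (((0 & c) ^ b) ^ 0)))  →  (((0 & c) ^ b) ^ 0)
4. [xor_false →] (((0 & c) ^ b) ^ 0)  →  ((0 & c) ^ b);  cost 5 ≤ 5, done

((0 & c) ^ b)   [cost 5]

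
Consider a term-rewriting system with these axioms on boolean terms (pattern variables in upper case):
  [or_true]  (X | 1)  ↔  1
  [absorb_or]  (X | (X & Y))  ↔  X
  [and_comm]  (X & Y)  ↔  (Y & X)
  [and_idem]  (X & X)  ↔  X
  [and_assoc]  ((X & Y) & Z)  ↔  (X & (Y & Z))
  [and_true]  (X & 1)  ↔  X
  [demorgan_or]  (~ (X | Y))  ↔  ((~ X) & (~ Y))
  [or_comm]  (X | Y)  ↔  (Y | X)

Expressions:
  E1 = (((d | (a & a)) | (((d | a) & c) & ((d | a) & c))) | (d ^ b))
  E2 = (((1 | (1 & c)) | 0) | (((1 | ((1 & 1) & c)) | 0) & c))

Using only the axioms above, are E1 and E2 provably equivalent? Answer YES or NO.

Every axiom is a valid identity, so a rewrite proof would force E1 and E2 to agree under every assignment.
At a=0, b=0, c=0, d=0: E1 = 0 but E2 = 1; they differ, so no derivation exists.

NO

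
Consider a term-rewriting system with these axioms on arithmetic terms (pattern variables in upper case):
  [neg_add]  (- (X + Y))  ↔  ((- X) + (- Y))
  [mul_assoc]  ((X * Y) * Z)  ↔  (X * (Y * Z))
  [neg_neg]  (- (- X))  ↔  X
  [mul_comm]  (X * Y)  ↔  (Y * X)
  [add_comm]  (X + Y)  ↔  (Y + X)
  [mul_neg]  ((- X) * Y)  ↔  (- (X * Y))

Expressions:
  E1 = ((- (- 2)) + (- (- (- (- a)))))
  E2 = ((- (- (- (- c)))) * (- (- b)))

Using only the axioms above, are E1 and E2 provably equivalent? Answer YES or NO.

All listed rules preserve value, hence provable equivalence implies equal values everywhere; look for a separating assignment.
a=0, b=0, c=0 gives E1 ↦ 2, E2 ↦ 0; values differ ⇒ not provably equivalent.

NO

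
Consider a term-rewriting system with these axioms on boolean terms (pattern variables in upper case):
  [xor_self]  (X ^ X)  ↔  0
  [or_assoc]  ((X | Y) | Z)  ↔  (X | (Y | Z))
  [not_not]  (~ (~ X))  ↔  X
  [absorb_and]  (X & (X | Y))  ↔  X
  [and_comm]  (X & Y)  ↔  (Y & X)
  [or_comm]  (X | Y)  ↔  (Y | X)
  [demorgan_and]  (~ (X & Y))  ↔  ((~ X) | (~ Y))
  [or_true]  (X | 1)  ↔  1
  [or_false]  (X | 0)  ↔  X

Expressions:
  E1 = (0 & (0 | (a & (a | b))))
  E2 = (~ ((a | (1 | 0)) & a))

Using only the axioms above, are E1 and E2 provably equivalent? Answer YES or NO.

All listed rules preserve value, hence provable equivalence implies equal values everywhere; look for a separating assignment.
a=0, b=0 gives E1 ↦ 0, E2 ↦ 1; values differ ⇒ not provably equivalent.

NO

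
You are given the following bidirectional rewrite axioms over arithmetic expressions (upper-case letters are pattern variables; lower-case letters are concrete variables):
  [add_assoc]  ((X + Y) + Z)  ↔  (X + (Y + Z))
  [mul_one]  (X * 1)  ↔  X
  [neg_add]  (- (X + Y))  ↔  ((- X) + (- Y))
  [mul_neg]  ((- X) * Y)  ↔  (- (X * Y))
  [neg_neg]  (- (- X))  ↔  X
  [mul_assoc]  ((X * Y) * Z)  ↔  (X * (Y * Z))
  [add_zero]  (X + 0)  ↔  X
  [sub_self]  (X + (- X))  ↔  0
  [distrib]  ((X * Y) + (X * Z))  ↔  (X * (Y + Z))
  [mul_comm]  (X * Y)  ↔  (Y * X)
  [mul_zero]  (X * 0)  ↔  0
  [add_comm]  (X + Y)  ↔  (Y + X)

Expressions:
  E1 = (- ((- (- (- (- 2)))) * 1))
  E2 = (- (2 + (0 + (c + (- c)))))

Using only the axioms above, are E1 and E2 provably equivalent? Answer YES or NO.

YES

1. [neg_neg →] (- (- 2))  →  2;  E1 = (- ((- (- 2)) * 1))
2. [mul_one →] ((- (- 2)) * 1)  →  (- (- 2));  E1 = (- (- (- 2)))
3. [neg_neg →] (- (- (- 2)))  →  (- 2)
4. [add_zero ←] 2  →  (2 + 0);  E1 = (- (2 + 0))
5. [add_zero ←] 0  →  (0 + 0);  E1 = (- (2 + (0 + 0)))
6. [sub_self ←] 0  →  (c + (- c));  this is E2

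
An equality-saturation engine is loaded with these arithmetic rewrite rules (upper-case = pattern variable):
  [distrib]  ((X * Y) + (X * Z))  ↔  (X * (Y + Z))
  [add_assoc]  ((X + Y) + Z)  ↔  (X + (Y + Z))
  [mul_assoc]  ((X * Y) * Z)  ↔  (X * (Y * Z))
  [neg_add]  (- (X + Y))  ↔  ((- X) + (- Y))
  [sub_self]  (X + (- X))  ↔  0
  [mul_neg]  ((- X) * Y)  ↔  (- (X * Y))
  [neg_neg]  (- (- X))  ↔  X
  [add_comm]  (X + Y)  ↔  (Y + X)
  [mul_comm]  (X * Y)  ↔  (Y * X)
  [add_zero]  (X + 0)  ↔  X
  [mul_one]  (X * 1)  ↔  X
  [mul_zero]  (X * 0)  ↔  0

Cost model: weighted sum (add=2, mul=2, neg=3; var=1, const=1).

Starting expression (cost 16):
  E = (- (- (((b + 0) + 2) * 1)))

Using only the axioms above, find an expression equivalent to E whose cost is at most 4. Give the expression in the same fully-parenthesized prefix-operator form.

(1) (- (- (((b + 0) + 2) * 1)))  =[neg_neg →]=  (((b + 0) + 2) * 1)
(2) (((b + 0) + 2) * 1)  =[mul_one →]=  ((b + 0) + 2)
(3) (b + 0)  =[add_zero →]=  b    ⊢ cost 4, within 4

(b + 2)   [cost 4]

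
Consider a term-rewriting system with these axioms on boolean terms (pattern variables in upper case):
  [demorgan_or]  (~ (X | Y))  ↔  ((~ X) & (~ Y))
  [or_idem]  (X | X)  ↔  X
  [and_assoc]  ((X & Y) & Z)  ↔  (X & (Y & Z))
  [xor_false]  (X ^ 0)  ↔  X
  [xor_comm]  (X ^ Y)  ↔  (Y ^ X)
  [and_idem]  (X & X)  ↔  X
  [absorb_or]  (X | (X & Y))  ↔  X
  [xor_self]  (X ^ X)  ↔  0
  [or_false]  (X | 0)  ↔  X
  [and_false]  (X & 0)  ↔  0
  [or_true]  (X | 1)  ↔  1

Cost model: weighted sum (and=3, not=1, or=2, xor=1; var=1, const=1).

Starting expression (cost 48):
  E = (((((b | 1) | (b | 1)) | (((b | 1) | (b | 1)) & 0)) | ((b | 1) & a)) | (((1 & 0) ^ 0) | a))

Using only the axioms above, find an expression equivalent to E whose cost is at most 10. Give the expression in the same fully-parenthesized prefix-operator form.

((b | 1) | (0 | a))   [cost 10]

step 1: absorb_or (→) rewrites (((b | 1) | (b | 1)) | (((b | 1) | (b | 1)) & 0)) into ((b | 1) | (b | 1)), now ((((b | 1) | (b | 1)) | ((b | 1) & a)) | (((1 & 0) ^ 0) | a))
step 2: or_idem (→) rewrites ((b | 1) | (b | 1)) into (b | 1), now (((b | 1) | ((b | 1) & a)) | (((1 & 0) ^ 0) | a))
step 3: xor_false (→) rewrites ((1 & 0) ^ 0) into (1 & 0), now (((b | 1) | ((b | 1) & a)) | ((1 & 0) | a))
step 4: and_false (→) rewrites (1 & 0) into 0, now (((b | 1) | ((b | 1) & a)) | (0 | a))
step 5: absorb_or (→) rewrites ((b | 1) | ((b | 1) & a)) into (b | 1), reaching cost 10 (bound 10)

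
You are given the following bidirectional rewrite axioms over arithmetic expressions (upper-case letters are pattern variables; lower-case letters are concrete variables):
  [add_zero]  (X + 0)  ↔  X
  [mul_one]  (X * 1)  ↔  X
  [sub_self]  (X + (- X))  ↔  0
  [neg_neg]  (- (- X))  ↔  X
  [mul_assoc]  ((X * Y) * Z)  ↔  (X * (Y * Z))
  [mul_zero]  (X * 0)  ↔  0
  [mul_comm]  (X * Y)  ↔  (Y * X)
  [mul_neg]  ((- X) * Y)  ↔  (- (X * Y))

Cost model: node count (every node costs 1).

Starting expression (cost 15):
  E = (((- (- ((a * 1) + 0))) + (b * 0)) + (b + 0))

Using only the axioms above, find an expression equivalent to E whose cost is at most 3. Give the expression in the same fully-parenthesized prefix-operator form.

step 1: neg_neg (→) rewrites (- (- ((a * 1) + 0))) into ((a * 1) + 0), now ((((a * 1) + 0) + (b * 0)) + (b + 0))
step 2: mul_one (→) rewrites (a * 1) into a, now (((a + 0) + (b * 0)) + (b + 0))
step 3: mul_zero (→) rewrites (b * 0) into 0, now (((a + 0) + 0) + (b + 0))
step 4: add_zero (→) rewrites (a + 0) into a, now ((a + 0) + (b + 0))
step 5: add_zero (→) rewrites (b + 0) into b, now ((a + 0) + b)
step 6: add_zero (→) rewrites (a + 0) into a, reaching cost 3 (bound 3)

(a + b)   [cost 3]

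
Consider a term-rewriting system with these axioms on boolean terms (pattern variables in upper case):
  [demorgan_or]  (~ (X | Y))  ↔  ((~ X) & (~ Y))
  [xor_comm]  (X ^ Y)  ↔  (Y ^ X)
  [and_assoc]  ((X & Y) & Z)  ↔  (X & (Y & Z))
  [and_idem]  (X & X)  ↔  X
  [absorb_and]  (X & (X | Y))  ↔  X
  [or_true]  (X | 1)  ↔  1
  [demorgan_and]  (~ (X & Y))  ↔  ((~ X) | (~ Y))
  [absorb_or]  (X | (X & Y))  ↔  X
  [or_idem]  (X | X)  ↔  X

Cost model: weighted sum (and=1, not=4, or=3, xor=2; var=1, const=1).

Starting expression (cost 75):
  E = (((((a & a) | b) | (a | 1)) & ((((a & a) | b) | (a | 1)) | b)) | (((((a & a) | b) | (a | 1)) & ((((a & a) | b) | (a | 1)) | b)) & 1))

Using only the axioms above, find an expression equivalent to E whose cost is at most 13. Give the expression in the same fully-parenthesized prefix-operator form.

1. [absorb_or →] (((((a & a) | b) | (a | 1)) & ((((a & a) | b) | (a | 1)) | b)) | (((((a & a) | b) | (a | 1)) & ((((a & a) | b) | (a | 1)) | b)) & 1))  →  ((((a & a) | b) | (a | 1)) & ((((a & a) | b) | (a | 1)) | b))
2. [absorb_and →] ((((a & a) | b) | (a | 1)) & ((((a & a) | b) | (a | 1)) | b))  →  (((a & a) | b) | (a | 1))
3. [and_idem →] (a & a)  →  a;  cost 13 ≤ 13, done

((a | b) | (a | 1))   [cost 13]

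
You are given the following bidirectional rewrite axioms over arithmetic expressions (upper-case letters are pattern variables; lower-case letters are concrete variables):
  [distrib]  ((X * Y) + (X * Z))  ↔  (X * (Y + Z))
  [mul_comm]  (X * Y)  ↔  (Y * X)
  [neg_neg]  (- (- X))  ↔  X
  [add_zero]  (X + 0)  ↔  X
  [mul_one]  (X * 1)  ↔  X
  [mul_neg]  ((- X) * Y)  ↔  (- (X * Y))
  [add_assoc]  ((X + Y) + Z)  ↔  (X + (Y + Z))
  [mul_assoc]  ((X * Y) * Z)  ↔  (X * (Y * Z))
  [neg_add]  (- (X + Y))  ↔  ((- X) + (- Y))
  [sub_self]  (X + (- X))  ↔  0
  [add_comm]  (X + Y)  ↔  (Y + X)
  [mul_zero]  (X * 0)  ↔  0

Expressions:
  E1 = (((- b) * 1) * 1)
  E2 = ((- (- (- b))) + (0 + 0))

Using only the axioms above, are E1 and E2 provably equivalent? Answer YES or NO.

(1) ((- b) * 1)  =[mul_neg →]=  (- (b * 1))    ⊢ ((- (b * 1)) * 1)
(2) ((- (b * 1)) * 1)  =[mul_one →]=  (- (b * 1))
(3) (b * 1)  =[mul_one →]=  b    ⊢ (- b)
(4) (- b)  =[add_zero ←]=  ((- b) + 0)
(5) (- b)  =[neg_neg ←]=  (- (- (- b)))    ⊢ ((- (- (- b))) + 0)
(6) 0  =[add_zero ←]=  (0 + 0)    ⊢ E2

YES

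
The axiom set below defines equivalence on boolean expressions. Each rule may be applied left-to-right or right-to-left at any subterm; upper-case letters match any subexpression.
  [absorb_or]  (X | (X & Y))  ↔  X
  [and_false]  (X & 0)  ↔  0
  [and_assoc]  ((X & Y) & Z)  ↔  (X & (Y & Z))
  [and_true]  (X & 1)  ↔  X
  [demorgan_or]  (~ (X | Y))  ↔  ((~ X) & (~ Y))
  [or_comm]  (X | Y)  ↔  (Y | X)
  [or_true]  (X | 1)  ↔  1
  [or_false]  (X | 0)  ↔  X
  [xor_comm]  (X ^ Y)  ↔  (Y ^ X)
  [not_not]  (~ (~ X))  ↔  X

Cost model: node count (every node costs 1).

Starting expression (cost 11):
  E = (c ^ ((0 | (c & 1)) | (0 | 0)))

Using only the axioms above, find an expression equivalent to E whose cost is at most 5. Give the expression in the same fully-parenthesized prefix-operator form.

(c ^ (0 | c))   [cost 5]

1. [or_false →] (0 | 0)  →  0;  E = (c ^ ((0 | (c & 1)) | 0))
2. [and_true →] (c & 1)  →  c;  E = (c ^ ((0 | c) | 0))
3. [or_false →] ((0 | c) | 0)  →  (0 | c);  cost 5 ≤ 5, done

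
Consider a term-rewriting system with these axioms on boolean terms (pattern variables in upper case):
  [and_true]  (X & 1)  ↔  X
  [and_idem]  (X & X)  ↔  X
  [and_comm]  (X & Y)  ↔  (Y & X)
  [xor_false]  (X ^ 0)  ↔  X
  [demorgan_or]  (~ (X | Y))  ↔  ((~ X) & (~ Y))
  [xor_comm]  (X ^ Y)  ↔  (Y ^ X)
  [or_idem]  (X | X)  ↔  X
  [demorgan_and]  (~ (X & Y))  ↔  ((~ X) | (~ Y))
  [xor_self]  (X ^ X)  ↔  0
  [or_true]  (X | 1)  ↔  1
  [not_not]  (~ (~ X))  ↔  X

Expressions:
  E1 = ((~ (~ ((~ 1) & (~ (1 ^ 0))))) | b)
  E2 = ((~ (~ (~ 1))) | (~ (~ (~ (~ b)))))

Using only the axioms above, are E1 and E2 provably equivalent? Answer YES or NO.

step 1: xor_false (→) rewrites (1 ^ 0) into 1, now ((~ (~ ((~ 1) & (~ 1)))) | b)
step 2: and_idem (→) rewrites ((~ 1) & (~ 1)) into (~ 1), now ((~ (~ (~ 1))) | b)
step 3: not_not (→) rewrites (~ (~ (~ 1))) into (~ 1), now ((~ 1) | b)
step 4: not_not (←) rewrites b into (~ (~ b)), now ((~ 1) | (~ (~ b)))
step 5: not_not (←) rewrites (~ b) into (~ (~ (~ b))), now ((~ 1) | (~ (~ (~ (~ b)))))
step 6: not_not (←) rewrites 1 into (~ (~ 1)), which is E2

YES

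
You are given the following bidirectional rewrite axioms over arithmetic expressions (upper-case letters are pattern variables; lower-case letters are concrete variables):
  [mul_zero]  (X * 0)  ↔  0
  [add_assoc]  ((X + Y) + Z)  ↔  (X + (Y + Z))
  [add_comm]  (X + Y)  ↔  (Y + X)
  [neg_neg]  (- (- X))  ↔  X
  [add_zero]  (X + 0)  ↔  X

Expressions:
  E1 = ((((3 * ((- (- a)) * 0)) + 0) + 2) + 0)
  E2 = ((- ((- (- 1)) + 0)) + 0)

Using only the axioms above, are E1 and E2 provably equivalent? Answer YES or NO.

NO

The axioms are sound identities: if E1 ↔* E2 then E1 and E2 evaluate identically under any assignment.
Under a=0: E1 evaluates to 2, E2 to -1. Distinct ⇒ no rewrite sequence connects them.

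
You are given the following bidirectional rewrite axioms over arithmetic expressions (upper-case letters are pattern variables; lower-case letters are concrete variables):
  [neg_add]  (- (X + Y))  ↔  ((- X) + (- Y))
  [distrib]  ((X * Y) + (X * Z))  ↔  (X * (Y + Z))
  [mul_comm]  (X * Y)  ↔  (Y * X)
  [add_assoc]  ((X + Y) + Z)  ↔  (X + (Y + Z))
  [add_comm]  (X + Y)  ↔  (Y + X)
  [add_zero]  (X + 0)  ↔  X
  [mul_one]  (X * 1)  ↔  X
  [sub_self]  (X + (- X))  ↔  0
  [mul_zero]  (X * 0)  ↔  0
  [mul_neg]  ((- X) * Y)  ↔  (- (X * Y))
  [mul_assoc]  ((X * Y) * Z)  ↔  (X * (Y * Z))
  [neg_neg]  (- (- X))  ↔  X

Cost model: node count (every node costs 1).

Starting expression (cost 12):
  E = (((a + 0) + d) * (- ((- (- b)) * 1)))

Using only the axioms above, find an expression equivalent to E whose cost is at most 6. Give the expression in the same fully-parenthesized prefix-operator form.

((d + a) * (- b))   [cost 6]

step 1: mul_one (→) rewrites ((- (- b)) * 1) into (- (- b)), now (((a + 0) + d) * (- (- (- b))))
step 2: add_comm (→) rewrites ((a + 0) + d) into (d + (a + 0)), now ((d + (a + 0)) * (- (- (- b))))
step 3: neg_neg (→) rewrites (- (- b)) into b, now ((d + (a + 0)) * (- b))
step 4: add_zero (→) rewrites (a + 0) into a, reaching cost 6 (bound 6)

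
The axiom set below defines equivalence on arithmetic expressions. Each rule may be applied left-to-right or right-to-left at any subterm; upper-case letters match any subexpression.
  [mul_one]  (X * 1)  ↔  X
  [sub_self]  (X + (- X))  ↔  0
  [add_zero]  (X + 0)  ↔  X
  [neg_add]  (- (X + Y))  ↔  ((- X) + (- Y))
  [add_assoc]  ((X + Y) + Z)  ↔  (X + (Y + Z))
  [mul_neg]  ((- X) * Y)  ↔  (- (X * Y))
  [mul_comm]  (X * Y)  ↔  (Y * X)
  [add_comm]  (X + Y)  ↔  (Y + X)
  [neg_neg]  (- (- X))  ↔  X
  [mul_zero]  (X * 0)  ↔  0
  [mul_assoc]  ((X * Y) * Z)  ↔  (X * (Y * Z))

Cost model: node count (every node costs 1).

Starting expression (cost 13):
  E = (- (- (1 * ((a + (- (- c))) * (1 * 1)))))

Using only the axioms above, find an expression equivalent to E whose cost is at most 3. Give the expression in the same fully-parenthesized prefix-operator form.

1. [neg_neg →] (- (- c))  →  c;  E = (- (- (1 * ((a + c) * (1 * 1)))))
2. [mul_comm →] (1 * ((a + c) * (1 * 1)))  →  (((a + c) * (1 * 1)) * 1);  E = (- (- (((a + c) * (1 * 1)) * 1)))
3. [mul_one →] (1 * 1)  →  1;  E = (- (- (((a + c) * 1) * 1)))
4. [mul_comm →] (((a + c) * 1) * 1)  →  (1 * ((a + c) * 1));  E = (- (- (1 * ((a + c) * 1))))
5. [mul_one →] ((a + c) * 1)  →  (a + c);  E = (- (- (1 * (a + c))))
6. [neg_neg →] (- (- (1 * (a + c))))  →  (1 * (a + c))
7. [add_comm →] (a + c)  →  (c + a);  E = (1 * (c + a))
8. [mul_comm →] (1 * (c + a))  →  ((c + a) * 1)
9. [mul_one →] ((c + a) * 1)  →  (c + a);  cost 3 ≤ 3, done

(c + a)   [cost 3]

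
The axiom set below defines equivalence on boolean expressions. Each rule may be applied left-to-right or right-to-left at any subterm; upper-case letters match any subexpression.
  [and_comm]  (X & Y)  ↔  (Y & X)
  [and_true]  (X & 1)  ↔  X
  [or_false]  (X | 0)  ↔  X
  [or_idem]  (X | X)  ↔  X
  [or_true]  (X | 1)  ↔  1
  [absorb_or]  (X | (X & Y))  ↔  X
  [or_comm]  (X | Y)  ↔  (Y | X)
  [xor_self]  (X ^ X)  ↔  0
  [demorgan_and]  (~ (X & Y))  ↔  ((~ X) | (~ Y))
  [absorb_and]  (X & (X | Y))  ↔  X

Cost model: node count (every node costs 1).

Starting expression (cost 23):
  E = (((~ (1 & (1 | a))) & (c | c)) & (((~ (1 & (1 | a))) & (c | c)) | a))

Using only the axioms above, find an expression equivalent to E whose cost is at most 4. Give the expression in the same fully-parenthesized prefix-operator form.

((~ 1) & c)   [cost 4]

step 1: absorb_and (→) rewrites (((~ (1 & (1 | a))) & (c | c)) & (((~ (1 & (1 | a))) & (c | c)) | a)) into ((~ (1 & (1 | a))) & (c | c))
step 2: absorb_and (→) rewrites (1 & (1 | a)) into 1, now ((~ 1) & (c | c))
step 3: or_idem (→) rewrites (c | c) into c, reaching cost 4 (bound 4)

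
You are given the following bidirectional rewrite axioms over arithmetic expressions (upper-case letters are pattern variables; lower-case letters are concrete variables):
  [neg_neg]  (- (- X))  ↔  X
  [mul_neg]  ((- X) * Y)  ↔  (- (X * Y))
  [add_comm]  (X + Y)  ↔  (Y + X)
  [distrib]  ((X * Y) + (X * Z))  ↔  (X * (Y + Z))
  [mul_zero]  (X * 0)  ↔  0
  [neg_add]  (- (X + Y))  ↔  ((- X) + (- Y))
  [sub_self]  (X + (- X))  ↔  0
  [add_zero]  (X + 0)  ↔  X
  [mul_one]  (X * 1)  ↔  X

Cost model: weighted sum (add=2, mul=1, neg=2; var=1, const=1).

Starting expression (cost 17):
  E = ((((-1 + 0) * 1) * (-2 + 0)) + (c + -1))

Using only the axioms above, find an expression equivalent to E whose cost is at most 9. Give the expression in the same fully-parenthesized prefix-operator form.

1. [add_zero →] (-2 + 0)  →  -2;  E = ((((-1 + 0) * 1) * -2) + (c + -1))
2. [mul_one →] ((-1 + 0) * 1)  →  (-1 + 0);  E = (((-1 + 0) * -2) + (c + -1))
3. [add_zero →] (-1 + 0)  →  -1;  cost 9 ≤ 9, done

((-1 * -2) + (c + -1))   [cost 9]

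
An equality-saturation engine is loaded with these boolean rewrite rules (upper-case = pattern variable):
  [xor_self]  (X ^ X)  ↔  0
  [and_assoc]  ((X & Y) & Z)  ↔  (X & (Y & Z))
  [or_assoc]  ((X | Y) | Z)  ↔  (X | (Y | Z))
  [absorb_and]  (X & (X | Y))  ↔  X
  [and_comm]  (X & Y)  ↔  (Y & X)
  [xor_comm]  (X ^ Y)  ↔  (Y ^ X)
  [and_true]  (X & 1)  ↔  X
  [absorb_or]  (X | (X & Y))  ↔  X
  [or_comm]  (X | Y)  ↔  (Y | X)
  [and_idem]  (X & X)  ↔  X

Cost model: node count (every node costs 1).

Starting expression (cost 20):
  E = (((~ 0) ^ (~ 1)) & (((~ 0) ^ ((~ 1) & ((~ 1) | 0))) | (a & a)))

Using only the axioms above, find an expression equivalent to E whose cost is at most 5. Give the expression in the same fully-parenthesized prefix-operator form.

((~ 0) ^ (~ 1))   [cost 5]

(1) (a & a)  =[and_idem →]=  a    ⊢ (((~ 0) ^ (~ 1)) & (((~ 0) ^ ((~ 1) & ((~ 1) | 0))) | a))
(2) ((~ 1) & ((~ 1) | 0))  =[absorb_and →]=  (~ 1)    ⊢ (((~ 0) ^ (~ 1)) & (((~ 0) ^ (~ 1)) | a))
(3) (((~ 0) ^ (~ 1)) & (((~ 0) ^ (~ 1)) | a))  =[absorb_and →]=  ((~ 0) ^ (~ 1))    ⊢ cost 5, within 5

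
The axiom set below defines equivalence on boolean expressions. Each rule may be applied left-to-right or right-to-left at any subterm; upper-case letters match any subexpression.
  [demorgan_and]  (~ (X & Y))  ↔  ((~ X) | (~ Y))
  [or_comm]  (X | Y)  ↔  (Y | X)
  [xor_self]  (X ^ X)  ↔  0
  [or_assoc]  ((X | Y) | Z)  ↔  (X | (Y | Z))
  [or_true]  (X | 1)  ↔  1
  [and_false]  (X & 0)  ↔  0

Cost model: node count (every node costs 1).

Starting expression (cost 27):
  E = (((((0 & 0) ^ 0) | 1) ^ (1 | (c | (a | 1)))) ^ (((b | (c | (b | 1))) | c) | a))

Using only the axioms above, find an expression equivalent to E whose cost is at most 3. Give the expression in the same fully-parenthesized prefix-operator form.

1. [or_true →] (b | 1)  →  1;  E = (((((0 & 0) ^ 0) | 1) ^ (1 | (c | (a | 1)))) ^ (((b | (c | 1)) | c) | a))
2. [and_false →] (0 & 0)  →  0;  E = ((((0 ^ 0) | 1) ^ (1 | (c | (a | 1)))) ^ (((b | (c | 1)) | c) | a))
3. [or_comm →] (((b | (c | 1)) | c) | a)  →  (a | ((b | (c | 1)) | c));  E = ((((0 ^ 0) | 1) ^ (1 | (c | (a | 1)))) ^ (a | ((b | (c | 1)) | c)))
4. [or_true →] (a | 1)  →  1;  E = ((((0 ^ 0) | 1) ^ (1 | (c | 1))) ^ (a | ((b | (c | 1)) | c)))
5. [or_true →] (c | 1)  →  1;  E = ((((0 ^ 0) | 1) ^ (1 | (c | 1))) ^ (a | ((b | 1) | c)))
6. [xor_self →] (0 ^ 0)  →  0;  E = (((0 | 1) ^ (1 | (c | 1))) ^ (a | ((b | 1) | c)))
7. [or_true →] (c | 1)  →  1;  E = (((0 | 1) ^ (1 | 1)) ^ (a | ((b | 1) | c)))
8. [or_true →] (0 | 1)  →  1;  E = ((1 ^ (1 | 1)) ^ (a | ((b | 1) | c)))
9. [or_true →] (b | 1)  →  1;  E = ((1 ^ (1 | 1)) ^ (a | (1 | c)))
10. [or_comm →] (1 | c)  →  (c | 1);  E = ((1 ^ (1 | 1)) ^ (a | (c | 1)))
11. [or_true →] (1 | 1)  →  1;  E = ((1 ^ 1) ^ (a | (c | 1)))
12. [or_true →] (c | 1)  →  1;  E = ((1 ^ 1) ^ (a | 1))
13. [xor_self →] (1 ^ 1)  →  0;  E = (0 ^ (a | 1))
14. [or_true →] (a | 1)  →  1;  cost 3 ≤ 3, done

(0 ^ 1)   [cost 3]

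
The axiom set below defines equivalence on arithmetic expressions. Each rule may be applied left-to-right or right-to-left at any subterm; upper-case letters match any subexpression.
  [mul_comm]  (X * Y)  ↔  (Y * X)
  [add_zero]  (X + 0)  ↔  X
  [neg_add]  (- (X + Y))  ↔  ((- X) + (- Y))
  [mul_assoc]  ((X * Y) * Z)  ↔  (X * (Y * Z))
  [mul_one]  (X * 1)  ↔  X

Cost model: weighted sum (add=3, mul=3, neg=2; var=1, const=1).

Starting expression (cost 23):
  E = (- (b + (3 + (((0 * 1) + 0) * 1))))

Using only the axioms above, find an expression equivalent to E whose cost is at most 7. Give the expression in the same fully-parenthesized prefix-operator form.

(1) (0 * 1)  =[mul_one →]=  0    ⊢ (- (b + (3 + ((0 + 0) * 1))))
(2) ((0 + 0) * 1)  =[mul_one →]=  (0 + 0)    ⊢ (- (b + (3 + (0 + 0))))
(3) (0 + 0)  =[add_zero →]=  0    ⊢ (- (b + (3 + 0)))
(4) (3 + 0)  =[add_zero →]=  3    ⊢ cost 7, within 7

(- (b + 3))   [cost 7]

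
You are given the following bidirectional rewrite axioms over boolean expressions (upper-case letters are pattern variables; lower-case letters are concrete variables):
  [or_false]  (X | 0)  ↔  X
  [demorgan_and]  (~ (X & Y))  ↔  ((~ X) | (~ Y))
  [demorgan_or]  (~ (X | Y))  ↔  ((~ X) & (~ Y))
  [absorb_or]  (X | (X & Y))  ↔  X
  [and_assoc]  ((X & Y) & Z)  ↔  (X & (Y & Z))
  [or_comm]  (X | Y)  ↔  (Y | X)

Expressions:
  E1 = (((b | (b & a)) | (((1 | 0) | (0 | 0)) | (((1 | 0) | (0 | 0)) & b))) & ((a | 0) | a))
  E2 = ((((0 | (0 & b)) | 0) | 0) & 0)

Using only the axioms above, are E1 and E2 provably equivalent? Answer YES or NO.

Every axiom is a valid identity, so a rewrite proof would force E1 and E2 to agree under every assignment.
At a=1, b=0: E1 = 1 but E2 = 0; they differ, so no derivation exists.

NO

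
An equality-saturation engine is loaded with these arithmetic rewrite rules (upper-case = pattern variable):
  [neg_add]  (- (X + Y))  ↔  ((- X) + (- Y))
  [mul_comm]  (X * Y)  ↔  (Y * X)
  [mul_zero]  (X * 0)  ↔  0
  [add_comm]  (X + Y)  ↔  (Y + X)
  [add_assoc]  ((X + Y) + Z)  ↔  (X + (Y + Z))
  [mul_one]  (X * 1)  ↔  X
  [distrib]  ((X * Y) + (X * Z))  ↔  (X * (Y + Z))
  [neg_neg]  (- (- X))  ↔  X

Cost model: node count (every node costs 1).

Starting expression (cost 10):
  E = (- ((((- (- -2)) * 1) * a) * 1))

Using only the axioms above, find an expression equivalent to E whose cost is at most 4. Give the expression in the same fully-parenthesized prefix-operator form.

(1) ((- (- -2)) * 1)  =[mul_one →]=  (- (- -2))    ⊢ (- (((- (- -2)) * a) * 1))
(2) (((- (- -2)) * a) * 1)  =[mul_one →]=  ((- (- -2)) * a)    ⊢ (- ((- (- -2)) * a))
(3) (- (- -2))  =[neg_neg →]=  -2    ⊢ cost 4, within 4

(- (-2 * a))   [cost 4]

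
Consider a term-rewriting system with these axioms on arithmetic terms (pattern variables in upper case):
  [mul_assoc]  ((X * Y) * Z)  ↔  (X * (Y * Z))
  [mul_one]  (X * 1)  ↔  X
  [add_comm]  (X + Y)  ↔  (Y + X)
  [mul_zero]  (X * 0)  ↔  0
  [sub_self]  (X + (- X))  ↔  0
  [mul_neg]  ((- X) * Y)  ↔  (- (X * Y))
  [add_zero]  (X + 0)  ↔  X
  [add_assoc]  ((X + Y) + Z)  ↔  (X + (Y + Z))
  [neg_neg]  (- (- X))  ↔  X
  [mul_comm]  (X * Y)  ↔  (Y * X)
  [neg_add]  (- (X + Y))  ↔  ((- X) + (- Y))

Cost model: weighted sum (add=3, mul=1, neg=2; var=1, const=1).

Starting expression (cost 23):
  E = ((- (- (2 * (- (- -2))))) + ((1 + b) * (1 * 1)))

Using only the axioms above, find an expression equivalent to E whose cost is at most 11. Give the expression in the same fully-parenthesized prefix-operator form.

((2 * -2) + (1 + b))   [cost 11]

step 1: neg_neg (→) rewrites (- (- (2 * (- (- -2))))) into (2 * (- (- -2))), now ((2 * (- (- -2))) + ((1 + b) * (1 * 1)))
step 2: mul_one (→) rewrites (1 * 1) into 1, now ((2 * (- (- -2))) + ((1 + b) * 1))
step 3: neg_neg (→) rewrites (- (- -2)) into -2, now ((2 * -2) + ((1 + b) * 1))
step 4: mul_one (→) rewrites ((1 + b) * 1) into (1 + b), reaching cost 11 (bound 11)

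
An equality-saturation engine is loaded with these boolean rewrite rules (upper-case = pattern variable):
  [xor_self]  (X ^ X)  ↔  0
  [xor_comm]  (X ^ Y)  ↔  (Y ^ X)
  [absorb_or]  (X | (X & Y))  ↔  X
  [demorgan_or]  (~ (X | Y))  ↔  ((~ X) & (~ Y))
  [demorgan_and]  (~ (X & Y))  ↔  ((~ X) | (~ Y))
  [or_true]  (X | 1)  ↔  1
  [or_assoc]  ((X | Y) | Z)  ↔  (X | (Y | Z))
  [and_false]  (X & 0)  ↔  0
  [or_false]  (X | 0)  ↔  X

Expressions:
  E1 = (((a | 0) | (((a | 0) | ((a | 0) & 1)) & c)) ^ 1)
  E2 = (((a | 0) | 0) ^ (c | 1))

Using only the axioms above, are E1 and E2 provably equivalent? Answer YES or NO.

YES

(1) ((a | 0) | ((a | 0) & 1))  =[absorb_or →]=  (a | 0)    ⊢ (((a | 0) | ((a | 0) & c)) ^ 1)
(2) ((a | 0) | ((a | 0) & c))  =[absorb_or →]=  (a | 0)    ⊢ ((a | 0) ^ 1)
(3) (a | 0)  =[or_false ←]=  ((a | 0) | 0)    ⊢ (((a | 0) | 0) ^ 1)
(4) 1  =[or_true ←]=  (c | 1)    ⊢ E2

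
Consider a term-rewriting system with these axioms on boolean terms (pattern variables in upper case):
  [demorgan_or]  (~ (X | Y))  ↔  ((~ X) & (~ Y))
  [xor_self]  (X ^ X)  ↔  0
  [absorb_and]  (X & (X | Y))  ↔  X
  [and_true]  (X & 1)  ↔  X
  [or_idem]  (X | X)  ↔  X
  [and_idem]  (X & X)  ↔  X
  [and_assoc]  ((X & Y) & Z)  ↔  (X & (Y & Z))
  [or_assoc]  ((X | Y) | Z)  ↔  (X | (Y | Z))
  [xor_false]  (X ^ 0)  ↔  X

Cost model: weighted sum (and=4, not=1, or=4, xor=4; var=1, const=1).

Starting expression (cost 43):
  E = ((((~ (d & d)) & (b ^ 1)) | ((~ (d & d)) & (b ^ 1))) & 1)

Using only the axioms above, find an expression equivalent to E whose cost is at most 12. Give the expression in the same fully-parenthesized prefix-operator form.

1. [or_idem →] (((~ (d & d)) & (b ^ 1)) | ((~ (d & d)) & (b ^ 1)))  →  ((~ (d & d)) & (b ^ 1));  E = (((~ (d & d)) & (b ^ 1)) & 1)
2. [and_true →] (((~ (d & d)) & (b ^ 1)) & 1)  →  ((~ (d & d)) & (b ^ 1))
3. [and_idem →] (d & d)  →  d;  cost 12 ≤ 12, done

((~ d) & (b ^ 1))   [cost 12]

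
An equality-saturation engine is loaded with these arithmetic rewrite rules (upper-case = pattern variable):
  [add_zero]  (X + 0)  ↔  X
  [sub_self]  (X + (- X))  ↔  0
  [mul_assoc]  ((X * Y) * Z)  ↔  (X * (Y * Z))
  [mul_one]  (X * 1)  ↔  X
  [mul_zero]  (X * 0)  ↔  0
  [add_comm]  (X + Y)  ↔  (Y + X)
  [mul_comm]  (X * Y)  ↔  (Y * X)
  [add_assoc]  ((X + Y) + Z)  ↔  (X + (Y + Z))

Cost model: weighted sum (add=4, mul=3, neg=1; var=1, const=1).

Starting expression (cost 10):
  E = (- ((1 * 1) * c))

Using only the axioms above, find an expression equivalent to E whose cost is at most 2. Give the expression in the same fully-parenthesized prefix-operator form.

(- c)   [cost 2]

(1) ((1 * 1) * c)  =[mul_comm →]=  (c * (1 * 1))    ⊢ (- (c * (1 * 1)))
(2) (1 * 1)  =[mul_one →]=  1    ⊢ (- (c * 1))
(3) (c * 1)  =[mul_one →]=  c    ⊢ cost 2, within 2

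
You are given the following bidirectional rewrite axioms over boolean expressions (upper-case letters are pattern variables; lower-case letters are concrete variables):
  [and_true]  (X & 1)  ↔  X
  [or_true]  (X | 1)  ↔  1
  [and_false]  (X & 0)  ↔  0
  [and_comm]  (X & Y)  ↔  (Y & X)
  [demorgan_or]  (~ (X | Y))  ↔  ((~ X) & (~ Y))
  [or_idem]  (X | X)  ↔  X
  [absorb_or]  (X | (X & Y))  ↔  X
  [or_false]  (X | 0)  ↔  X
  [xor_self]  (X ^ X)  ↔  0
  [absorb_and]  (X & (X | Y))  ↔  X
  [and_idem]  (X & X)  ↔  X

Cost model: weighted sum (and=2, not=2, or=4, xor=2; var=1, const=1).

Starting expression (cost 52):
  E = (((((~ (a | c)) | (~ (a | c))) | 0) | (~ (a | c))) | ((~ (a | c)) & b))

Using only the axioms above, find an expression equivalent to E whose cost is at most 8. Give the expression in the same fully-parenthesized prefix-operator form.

(~ (a | c))   [cost 8]

(1) ((~ (a | c)) | (~ (a | c)))  =[or_idem →]=  (~ (a | c))    ⊢ ((((~ (a | c)) | 0) | (~ (a | c))) | ((~ (a | c)) & b))
(2) ((~ (a | c)) | 0)  =[or_false →]=  (~ (a | c))    ⊢ (((~ (a | c)) | (~ (a | c))) | ((~ (a | c)) & b))
(3) ((~ (a | c)) | (~ (a | c)))  =[or_idem →]=  (~ (a | c))    ⊢ ((~ (a | c)) | ((~ (a | c)) & b))
(4) ((~ (a | c)) | ((~ (a | c)) & b))  =[absorb_or →]=  (~ (a | c))    ⊢ cost 8, within 8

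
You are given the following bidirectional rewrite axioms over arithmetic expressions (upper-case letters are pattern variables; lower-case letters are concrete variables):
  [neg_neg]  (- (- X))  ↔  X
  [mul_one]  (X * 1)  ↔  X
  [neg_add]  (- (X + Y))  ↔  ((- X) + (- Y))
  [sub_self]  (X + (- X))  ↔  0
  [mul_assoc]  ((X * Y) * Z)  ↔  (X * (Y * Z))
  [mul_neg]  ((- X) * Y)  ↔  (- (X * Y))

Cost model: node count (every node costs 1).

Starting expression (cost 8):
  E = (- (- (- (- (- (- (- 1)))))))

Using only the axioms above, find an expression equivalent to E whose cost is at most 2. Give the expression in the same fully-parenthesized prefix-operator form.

1. [neg_neg →] (- (- (- (- (- (- 1))))))  →  (- (- (- (- 1))));  E = (- (- (- (- (- 1)))))
2. [neg_neg →] (- (- (- 1)))  →  (- 1);  E = (- (- (- 1)))
3. [neg_neg →] (- (- 1))  →  1;  cost 2 ≤ 2, done

(- 1)   [cost 2]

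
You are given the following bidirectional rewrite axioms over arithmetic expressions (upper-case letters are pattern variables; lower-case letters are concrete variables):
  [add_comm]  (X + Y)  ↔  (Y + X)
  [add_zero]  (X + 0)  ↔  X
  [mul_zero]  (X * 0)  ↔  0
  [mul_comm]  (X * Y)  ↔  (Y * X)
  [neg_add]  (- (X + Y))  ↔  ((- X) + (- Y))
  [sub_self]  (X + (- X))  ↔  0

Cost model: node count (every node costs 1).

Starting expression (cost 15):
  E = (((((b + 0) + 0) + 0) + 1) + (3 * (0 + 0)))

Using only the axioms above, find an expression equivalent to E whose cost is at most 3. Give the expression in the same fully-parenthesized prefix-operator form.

(b + 1)   [cost 3]

step 1: add_zero (→) rewrites (((b + 0) + 0) + 0) into ((b + 0) + 0), now ((((b + 0) + 0) + 1) + (3 * (0 + 0)))
step 2: add_zero (→) rewrites (b + 0) into b, now (((b + 0) + 1) + (3 * (0 + 0)))
step 3: add_zero (→) rewrites (b + 0) into b, now ((b + 1) + (3 * (0 + 0)))
step 4: add_zero (→) rewrites (0 + 0) into 0, now ((b + 1) + (3 * 0))
step 5: mul_zero (→) rewrites (3 * 0) into 0, now ((b + 1) + 0)
step 6: add_zero (→) rewrites ((b + 1) + 0) into (b + 1), reaching cost 3 (bound 3)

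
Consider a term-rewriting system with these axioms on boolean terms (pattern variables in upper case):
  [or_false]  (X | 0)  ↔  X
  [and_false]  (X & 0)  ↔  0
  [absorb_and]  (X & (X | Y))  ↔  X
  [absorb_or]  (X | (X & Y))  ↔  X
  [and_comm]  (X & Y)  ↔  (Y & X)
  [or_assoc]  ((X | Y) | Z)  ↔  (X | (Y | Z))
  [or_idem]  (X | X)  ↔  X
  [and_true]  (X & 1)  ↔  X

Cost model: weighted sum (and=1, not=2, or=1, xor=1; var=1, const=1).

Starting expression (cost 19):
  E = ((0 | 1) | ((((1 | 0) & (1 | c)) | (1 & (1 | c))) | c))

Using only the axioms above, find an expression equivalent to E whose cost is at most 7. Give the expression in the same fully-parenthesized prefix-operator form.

((0 | 1) | (1 | c))   [cost 7]

step 1: or_false (→) rewrites (1 | 0) into 1, now ((0 | 1) | (((1 & (1 | c)) | (1 & (1 | c))) | c))
step 2: or_idem (→) rewrites ((1 & (1 | c)) | (1 & (1 | c))) into (1 & (1 | c)), now ((0 | 1) | ((1 & (1 | c)) | c))
step 3: absorb_and (→) rewrites (1 & (1 | c)) into 1, reaching cost 7 (bound 7)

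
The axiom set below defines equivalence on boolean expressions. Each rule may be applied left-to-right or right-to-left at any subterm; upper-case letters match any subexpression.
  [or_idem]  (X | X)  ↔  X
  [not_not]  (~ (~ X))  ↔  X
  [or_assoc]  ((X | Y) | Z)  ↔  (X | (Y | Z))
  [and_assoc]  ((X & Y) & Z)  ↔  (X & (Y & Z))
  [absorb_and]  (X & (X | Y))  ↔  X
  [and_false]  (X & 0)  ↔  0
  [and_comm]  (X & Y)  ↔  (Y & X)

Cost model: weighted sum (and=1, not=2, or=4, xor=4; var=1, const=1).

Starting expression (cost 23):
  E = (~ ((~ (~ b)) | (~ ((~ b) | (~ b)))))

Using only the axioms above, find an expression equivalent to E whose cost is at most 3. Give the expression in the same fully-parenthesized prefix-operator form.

(~ b)   [cost 3]

step 1: or_idem (→) rewrites ((~ b) | (~ b)) into (~ b), now (~ ((~ (~ b)) | (~ (~ b))))
step 2: or_idem (→) rewrites ((~ (~ b)) | (~ (~ b))) into (~ (~ b)), now (~ (~ (~ b)))
step 3: not_not (→) rewrites (~ (~ (~ b))) into (~ b), reaching cost 3 (bound 3)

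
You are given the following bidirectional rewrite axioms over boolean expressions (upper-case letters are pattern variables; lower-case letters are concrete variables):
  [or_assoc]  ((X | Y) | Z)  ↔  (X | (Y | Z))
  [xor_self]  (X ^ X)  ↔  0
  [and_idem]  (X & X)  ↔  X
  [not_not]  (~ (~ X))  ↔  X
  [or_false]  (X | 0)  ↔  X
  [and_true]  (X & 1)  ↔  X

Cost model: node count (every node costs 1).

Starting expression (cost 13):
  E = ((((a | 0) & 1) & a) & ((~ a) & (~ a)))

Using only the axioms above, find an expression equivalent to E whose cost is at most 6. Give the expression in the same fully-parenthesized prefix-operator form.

((a & a) & (~ a))   [cost 6]

(1) (a | 0)  =[or_false →]=  a    ⊢ (((a & 1) & a) & ((~ a) & (~ a)))
(2) (a & 1)  =[and_true →]=  a    ⊢ ((a & a) & ((~ a) & (~ a)))
(3) ((~ a) & (~ a))  =[and_idem →]=  (~ a)    ⊢ cost 6, within 6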